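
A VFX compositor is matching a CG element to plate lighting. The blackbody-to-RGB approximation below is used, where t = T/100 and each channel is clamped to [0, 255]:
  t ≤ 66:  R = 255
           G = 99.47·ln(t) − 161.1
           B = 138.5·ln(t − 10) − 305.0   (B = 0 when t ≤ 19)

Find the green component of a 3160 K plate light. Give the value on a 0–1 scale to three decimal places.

t = 3160/100 = 31.6; the t ≤ 66 branch applies.
G = 99.47·ln 31.6 − 161.1 = 99.47·3.4532 − 161.1 = 182.386.
On a 0–1 scale: 182.386/255 = 0.7152 → 0.715.

0.715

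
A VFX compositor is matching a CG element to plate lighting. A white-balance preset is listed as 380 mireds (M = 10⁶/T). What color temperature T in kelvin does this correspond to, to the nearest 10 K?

T = 10⁶ / 380 = 2631.58 K → 2630 K.

2630 K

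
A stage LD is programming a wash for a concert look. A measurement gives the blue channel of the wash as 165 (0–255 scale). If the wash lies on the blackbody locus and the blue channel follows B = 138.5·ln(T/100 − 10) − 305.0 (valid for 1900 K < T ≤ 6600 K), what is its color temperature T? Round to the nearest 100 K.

4000 K

ln(t − 10) = (165 + 305.0) / 138.5 = 3.3935.
t − 10 = e^3.3935 = 29.770, so t = 39.770.
T = 100·t = 3977 K → 4000 K to the nearest 100 K.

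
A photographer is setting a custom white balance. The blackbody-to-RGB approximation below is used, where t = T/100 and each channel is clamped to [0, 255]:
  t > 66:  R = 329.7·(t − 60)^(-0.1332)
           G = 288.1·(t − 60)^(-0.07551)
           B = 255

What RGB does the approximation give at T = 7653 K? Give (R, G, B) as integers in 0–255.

t = 7653/100 = 76.53; the t > 66 branch applies.
R = 329.7·(76.53 − 60)^(-0.1332) = 329.7·16.53^(-0.1332) = 329.7·0.68822 = 226.905.
G = 288.1·(76.53 − 60)^(-0.07551) = 288.1·16.53^(-0.07551) = 288.1·0.80911 = 233.105.
B = 255 by definition for t > 66.
Rounded: (227, 233, 255).

(227, 233, 255)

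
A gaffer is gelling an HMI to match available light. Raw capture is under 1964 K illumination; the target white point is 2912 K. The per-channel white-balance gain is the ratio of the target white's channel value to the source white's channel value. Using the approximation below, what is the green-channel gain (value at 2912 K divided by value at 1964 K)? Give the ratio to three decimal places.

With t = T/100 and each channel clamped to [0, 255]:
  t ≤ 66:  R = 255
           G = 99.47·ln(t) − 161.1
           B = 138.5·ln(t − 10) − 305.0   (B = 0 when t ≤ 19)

At 1964 K (t = 19.64):
  G = 99.47·ln 19.64 − 161.1 = 99.47·2.9776 − 161.1 = 135.079.
At 2912 K (t = 29.12):
  G = 99.47·ln 29.12 − 161.1 = 99.47·3.3714 − 161.1 = 174.256.
Gain = 174.256 / 135.079 = 1.2900 → 1.290.

1.290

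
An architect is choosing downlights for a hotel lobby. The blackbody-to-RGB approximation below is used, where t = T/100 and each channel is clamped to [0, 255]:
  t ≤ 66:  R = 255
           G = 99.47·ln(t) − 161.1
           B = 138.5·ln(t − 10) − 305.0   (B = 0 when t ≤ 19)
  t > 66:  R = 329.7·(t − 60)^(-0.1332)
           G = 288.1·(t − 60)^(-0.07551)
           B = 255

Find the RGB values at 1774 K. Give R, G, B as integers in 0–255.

t = 1774/100 = 17.74; the t ≤ 66 branch applies.
R = 255 by definition for t ≤ 66.
G = 99.47·ln 17.74 − 161.1 = 99.47·2.8758 − 161.1 = 124.958.
t = 17.74 ≤ 19, so B = 0.
Rounded: (255, 125, 0).

R=255, G=125, B=0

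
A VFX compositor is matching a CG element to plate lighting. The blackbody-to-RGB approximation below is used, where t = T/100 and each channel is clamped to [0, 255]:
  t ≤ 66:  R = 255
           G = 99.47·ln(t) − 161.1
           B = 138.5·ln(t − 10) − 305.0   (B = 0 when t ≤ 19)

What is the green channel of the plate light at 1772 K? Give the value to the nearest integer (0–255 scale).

125

t = 1772/100 = 17.72; the t ≤ 66 branch applies.
G = 99.47·ln 17.72 − 161.1 = 99.47·2.8747 − 161.1 = 124.846.
Rounded: 125.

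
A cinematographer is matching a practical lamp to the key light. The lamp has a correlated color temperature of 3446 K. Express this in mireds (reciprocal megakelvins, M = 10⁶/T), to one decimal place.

290.2 mireds

M = 10⁶ / 3446 = 290.192 → 290.2 mireds.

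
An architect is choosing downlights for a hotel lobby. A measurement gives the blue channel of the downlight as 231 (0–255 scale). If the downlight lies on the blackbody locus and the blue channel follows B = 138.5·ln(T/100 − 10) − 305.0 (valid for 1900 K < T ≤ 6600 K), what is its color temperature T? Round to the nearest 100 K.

ln(t − 10) = (231 + 305.0) / 138.5 = 3.8700.
t − 10 = e^3.8700 = 47.944, so t = 57.944.
T = 100·t = 5794 K → 5800 K to the nearest 100 K.

5800 K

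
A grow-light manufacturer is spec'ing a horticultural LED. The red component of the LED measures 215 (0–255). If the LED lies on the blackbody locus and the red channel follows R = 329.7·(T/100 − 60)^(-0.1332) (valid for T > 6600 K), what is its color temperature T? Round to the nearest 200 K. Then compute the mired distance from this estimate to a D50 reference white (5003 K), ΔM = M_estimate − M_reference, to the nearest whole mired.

-81 mireds

(t − 60)^(-0.1332) = 215/329.7 = 0.65211.
t − 60 = 0.65211^(1/-0.1332) = 0.65211^(-7.508) = 24.774, so t = 84.774.
T = 100·t = 8477 K → 8400 K to the nearest 200 K.
M_estimate = 10⁶/8400 = 119.05; M_reference = 10⁶/5003 = 199.88.
ΔM = 119.05 − 199.88 = -80.83 → -81 mireds.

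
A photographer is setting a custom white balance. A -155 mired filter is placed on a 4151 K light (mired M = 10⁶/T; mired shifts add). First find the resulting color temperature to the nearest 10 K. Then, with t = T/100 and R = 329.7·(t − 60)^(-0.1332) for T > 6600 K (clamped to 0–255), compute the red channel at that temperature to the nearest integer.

M_in = 10⁶/4151 = 240.91; M_out = 240.91 + (-155) = 85.91.
T_out = 10⁶/85.91 = 11640.7 K → 11640 K; t = 116.4.
R = 329.7·(116.4 − 60)^(-0.1332) = 329.7·56.4^(-0.1332) = 329.7·0.58443 = 192.685.
Rounded: 193.

193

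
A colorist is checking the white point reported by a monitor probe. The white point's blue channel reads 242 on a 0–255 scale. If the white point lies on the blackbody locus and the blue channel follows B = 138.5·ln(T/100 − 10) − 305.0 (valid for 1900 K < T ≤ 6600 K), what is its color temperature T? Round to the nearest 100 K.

6200 K

ln(t − 10) = (242 + 305.0) / 138.5 = 3.9495.
t − 10 = e^3.9495 = 51.907, so t = 61.907.
T = 100·t = 6191 K → 6200 K to the nearest 100 K.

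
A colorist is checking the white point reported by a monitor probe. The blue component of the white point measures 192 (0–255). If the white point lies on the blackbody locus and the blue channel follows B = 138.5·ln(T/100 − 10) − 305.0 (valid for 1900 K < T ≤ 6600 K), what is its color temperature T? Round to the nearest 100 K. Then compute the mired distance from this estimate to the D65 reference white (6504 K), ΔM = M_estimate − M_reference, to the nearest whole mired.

ln(t − 10) = (192 + 305.0) / 138.5 = 3.5884.
t − 10 = e^3.5884 = 36.178, so t = 46.178.
T = 100·t = 4618 K → 4600 K to the nearest 100 K.
M_estimate = 10⁶/4600 = 217.39; M_reference = 10⁶/6504 = 153.75.
ΔM = 217.39 − 153.75 = 63.64 → +64 mireds.

+64 mireds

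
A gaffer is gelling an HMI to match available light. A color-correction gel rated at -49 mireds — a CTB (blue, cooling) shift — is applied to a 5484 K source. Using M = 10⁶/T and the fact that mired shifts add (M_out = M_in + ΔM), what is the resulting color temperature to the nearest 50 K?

M_in = 10⁶/5484 = 182.35 mireds.
M_out = 182.35 + (-49) = 133.35 mireds.
T_out = 10⁶/133.35 = 7499.1 K → 7500 K.

7500 K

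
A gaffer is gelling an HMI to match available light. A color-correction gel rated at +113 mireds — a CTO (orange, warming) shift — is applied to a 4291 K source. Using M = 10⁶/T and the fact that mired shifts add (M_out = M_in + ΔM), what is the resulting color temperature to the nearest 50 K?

2900 K

M_in = 10⁶/4291 = 233.05 mireds.
M_out = 233.05 + (+113) = 346.05 mireds.
T_out = 10⁶/346.05 = 2889.8 K → 2900 K.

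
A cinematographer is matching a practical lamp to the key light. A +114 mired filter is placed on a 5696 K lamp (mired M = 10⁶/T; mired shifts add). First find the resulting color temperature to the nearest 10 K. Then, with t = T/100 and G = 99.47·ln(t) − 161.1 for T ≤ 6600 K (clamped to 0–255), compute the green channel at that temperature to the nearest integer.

M_in = 10⁶/5696 = 175.56; M_out = 175.56 + (+114) = 289.56.
T_out = 10⁶/289.56 = 3453.5 K → 3450 K; t = 34.5.
G = 99.47·ln 34.5 − 161.1 = 99.47·3.5410 − 161.1 = 191.119.
Rounded: 191.

191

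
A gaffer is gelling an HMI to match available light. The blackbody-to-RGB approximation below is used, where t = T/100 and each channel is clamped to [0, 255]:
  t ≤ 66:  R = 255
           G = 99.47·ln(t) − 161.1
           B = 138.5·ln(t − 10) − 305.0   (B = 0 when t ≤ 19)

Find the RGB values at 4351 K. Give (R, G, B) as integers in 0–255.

t = 4351/100 = 43.51; the t ≤ 66 branch applies.
R = 255 by definition for t ≤ 66.
G = 99.47·ln 43.51 − 161.1 = 99.47·3.7730 − 161.1 = 214.199.
B = 138.5·ln(43.51 − 10) − 305.0 = 138.5·ln 33.51 − 305.0 = 138.5·3.5118 − 305.0 = 181.390.
Rounded: (255, 214, 181).

(255, 214, 181)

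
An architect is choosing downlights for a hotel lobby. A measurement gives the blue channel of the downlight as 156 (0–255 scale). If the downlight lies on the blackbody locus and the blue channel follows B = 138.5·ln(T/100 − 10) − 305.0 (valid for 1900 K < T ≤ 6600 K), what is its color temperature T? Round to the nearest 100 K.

3800 K

ln(t − 10) = (156 + 305.0) / 138.5 = 3.3285.
t − 10 = e^3.3285 = 27.897, so t = 37.897.
T = 100·t = 3790 K → 3800 K to the nearest 100 K.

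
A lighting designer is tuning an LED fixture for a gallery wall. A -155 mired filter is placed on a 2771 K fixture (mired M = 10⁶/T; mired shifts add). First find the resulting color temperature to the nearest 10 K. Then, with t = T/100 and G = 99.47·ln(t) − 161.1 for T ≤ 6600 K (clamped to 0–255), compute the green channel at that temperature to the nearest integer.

225

M_in = 10⁶/2771 = 360.88; M_out = 360.88 + (-155) = 205.88.
T_out = 10⁶/205.88 = 4857.2 K → 4860 K; t = 48.6.
G = 99.47·ln 48.6 − 161.1 = 99.47·3.8836 − 161.1 = 225.204.
Rounded: 225.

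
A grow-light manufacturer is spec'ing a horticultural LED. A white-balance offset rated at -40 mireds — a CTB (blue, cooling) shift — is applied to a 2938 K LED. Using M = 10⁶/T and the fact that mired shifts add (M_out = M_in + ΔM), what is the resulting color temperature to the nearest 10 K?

3330 K

M_in = 10⁶/2938 = 340.37 mireds.
M_out = 340.37 + (-40) = 300.37 mireds.
T_out = 10⁶/300.37 = 3329.3 K → 3330 K.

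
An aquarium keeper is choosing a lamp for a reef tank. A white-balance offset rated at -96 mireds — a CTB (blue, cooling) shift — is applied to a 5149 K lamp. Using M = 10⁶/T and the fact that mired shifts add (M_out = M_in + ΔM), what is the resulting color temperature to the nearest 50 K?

10200 K

M_in = 10⁶/5149 = 194.21 mireds.
M_out = 194.21 + (-96) = 98.21 mireds.
T_out = 10⁶/98.21 = 10182.0 K → 10200 K.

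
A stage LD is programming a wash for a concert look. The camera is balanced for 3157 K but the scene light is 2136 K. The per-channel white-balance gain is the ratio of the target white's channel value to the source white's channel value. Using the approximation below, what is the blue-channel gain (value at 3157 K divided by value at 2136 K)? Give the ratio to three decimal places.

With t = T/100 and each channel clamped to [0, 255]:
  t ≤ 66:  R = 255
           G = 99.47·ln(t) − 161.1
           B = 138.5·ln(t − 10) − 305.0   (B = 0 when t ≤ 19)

At 2136 K (t = 21.36):
  B = 138.5·ln(21.36 − 10) − 305.0 = 138.5·ln 11.36 − 305.0 = 138.5·2.4301 − 305.0 = 31.569.
At 3157 K (t = 31.57):
  B = 138.5·ln(31.57 − 10) − 305.0 = 138.5·ln 21.57 − 305.0 = 138.5·3.0713 − 305.0 = 120.376.
Gain = 120.376 / 31.569 = 3.8131 → 3.813.

3.813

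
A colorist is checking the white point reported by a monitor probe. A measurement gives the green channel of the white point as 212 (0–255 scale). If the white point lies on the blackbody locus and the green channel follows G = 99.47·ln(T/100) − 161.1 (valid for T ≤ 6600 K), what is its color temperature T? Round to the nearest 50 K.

ln t = (212 + 161.1) / 99.47 = 3.7509.
t = e^3.7509 = 42.559.
T = 100·t = 4256 K → 4250 K to the nearest 50 K.

4250 K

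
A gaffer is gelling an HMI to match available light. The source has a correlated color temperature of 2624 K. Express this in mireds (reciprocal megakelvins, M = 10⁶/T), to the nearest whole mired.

M = 10⁶ / 2624 = 381.098 → 381 mireds.

381 mireds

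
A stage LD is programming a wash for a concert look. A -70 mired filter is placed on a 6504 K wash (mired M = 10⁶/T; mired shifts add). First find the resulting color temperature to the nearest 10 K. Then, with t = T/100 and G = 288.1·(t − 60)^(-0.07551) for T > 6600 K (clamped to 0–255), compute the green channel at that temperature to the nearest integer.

M_in = 10⁶/6504 = 153.75; M_out = 153.75 + (-70) = 83.75.
T_out = 10⁶/83.75 = 11940.1 K → 11940 K; t = 119.4.
G = 288.1·(119.4 − 60)^(-0.07551) = 288.1·59.4^(-0.07551) = 288.1·0.73462 = 211.643.
Rounded: 212.

212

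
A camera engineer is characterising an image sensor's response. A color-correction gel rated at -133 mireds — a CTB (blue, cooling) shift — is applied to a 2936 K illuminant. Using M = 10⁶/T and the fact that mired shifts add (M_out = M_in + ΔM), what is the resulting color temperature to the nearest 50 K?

4800 K

M_in = 10⁶/2936 = 340.60 mireds.
M_out = 340.60 + (-133) = 207.60 mireds.
T_out = 10⁶/207.60 = 4817.0 K → 4800 K.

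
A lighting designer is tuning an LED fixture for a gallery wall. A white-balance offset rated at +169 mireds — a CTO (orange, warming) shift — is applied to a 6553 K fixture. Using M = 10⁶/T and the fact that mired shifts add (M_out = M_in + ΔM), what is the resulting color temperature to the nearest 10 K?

M_in = 10⁶/6553 = 152.60 mireds.
M_out = 152.60 + (+169) = 321.60 mireds.
T_out = 10⁶/321.60 = 3109.4 K → 3110 K.

3110 K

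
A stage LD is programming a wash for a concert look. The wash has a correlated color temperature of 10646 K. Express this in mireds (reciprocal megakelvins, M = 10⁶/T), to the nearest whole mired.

M = 10⁶ / 10646 = 93.932 → 94 mireds.

94 mireds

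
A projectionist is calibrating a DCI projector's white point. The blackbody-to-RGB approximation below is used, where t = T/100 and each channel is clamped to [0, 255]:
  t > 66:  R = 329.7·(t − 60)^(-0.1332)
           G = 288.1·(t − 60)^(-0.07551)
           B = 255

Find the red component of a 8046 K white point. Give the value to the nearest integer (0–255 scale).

221

t = 8046/100 = 80.46; the t > 66 branch applies.
R = 329.7·(80.46 − 60)^(-0.1332) = 329.7·20.46^(-0.1332) = 329.7·0.66894 = 220.550.
Rounded: 221.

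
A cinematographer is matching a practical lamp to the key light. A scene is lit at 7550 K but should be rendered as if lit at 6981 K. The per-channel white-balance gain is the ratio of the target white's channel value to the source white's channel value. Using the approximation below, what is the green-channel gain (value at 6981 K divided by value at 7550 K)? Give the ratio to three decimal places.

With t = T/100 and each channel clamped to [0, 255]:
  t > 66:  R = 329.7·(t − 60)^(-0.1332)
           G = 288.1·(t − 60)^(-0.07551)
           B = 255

At 7550 K (t = 75.5):
  G = 288.1·(75.5 − 60)^(-0.07551) = 288.1·15.5^(-0.07551) = 288.1·0.81305 = 234.240.
At 6981 K (t = 69.81):
  G = 288.1·(69.81 − 60)^(-0.07551) = 288.1·9.81^(-0.07551) = 288.1·0.84163 = 242.472.
Gain = 242.472 / 234.240 = 1.0351 → 1.035.

1.035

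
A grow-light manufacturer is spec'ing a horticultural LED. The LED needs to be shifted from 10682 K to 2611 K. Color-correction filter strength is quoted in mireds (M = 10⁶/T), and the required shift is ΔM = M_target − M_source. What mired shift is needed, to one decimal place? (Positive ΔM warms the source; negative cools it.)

+289.4 mireds

M_source = 10⁶/10682 = 93.615; M_target = 10⁶/2611 = 382.995.
ΔM = 382.995 − 93.615 = 289.380 → +289.4 mireds, a warming shift.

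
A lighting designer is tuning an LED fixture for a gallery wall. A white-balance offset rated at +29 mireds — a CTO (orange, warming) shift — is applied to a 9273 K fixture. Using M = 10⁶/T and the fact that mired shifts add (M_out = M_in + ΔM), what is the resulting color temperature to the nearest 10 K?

7310 K

M_in = 10⁶/9273 = 107.84 mireds.
M_out = 107.84 + (+29) = 136.84 mireds.
T_out = 10⁶/136.84 = 7307.8 K → 7310 K.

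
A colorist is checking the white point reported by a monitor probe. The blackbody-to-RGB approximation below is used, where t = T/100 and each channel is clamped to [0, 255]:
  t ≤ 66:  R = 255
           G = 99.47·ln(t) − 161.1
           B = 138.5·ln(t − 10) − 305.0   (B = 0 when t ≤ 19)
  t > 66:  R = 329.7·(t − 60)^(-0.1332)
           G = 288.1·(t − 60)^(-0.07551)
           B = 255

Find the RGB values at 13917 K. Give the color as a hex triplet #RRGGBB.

t = 13917/100 = 139.17; the t > 66 branch applies.
R = 329.7·(139.17 − 60)^(-0.1332) = 329.7·79.17^(-0.1332) = 329.7·0.55861 = 184.175.
G = 288.1·(139.17 − 60)^(-0.07551) = 288.1·79.17^(-0.07551) = 288.1·0.71885 = 207.101.
B = 255 by definition for t > 66.
Rounded: (184, 207, 255).
In hex: #B8CFFF.

#B8CFFF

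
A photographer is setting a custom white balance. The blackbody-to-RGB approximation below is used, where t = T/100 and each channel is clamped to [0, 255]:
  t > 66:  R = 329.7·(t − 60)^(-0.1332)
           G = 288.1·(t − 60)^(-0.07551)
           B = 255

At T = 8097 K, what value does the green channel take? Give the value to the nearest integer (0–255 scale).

t = 8097/100 = 80.97; the t > 66 branch applies.
G = 288.1·(80.97 − 60)^(-0.07551) = 288.1·20.97^(-0.07551) = 288.1·0.79471 = 228.955.
Rounded: 229.

229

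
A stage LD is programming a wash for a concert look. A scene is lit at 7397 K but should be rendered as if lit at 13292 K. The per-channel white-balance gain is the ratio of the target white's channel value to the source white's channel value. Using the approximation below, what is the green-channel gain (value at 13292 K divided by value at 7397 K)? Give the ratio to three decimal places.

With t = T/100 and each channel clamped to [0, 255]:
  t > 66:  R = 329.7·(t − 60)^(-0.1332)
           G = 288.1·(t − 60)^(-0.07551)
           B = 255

At 7397 K (t = 73.97):
  G = 288.1·(73.97 − 60)^(-0.07551) = 288.1·13.97^(-0.07551) = 288.1·0.81946 = 236.086.
At 13292 K (t = 132.92):
  G = 288.1·(132.92 − 60)^(-0.07551) = 288.1·72.92^(-0.07551) = 288.1·0.72333 = 208.391.
Gain = 208.391 / 236.086 = 0.8827 → 0.883.

0.883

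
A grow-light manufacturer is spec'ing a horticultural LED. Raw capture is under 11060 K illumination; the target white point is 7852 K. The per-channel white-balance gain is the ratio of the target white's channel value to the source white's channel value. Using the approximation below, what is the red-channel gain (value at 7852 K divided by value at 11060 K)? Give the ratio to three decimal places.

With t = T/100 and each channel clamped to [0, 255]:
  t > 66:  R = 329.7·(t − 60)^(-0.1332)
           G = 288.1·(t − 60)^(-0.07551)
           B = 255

At 11060 K (t = 110.6):
  R = 329.7·(110.6 − 60)^(-0.1332) = 329.7·50.6^(-0.1332) = 329.7·0.59294 = 195.491.
At 7852 K (t = 78.52):
  R = 329.7·(78.52 − 60)^(-0.1332) = 329.7·18.52^(-0.1332) = 329.7·0.67788 = 223.496.
Gain = 223.496 / 195.491 = 1.1433 → 1.143.

1.143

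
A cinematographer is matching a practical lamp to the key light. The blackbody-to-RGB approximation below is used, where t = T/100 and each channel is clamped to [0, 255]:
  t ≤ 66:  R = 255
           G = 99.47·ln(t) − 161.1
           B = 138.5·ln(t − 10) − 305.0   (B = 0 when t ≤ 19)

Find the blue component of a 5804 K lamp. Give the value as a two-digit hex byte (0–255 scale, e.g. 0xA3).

t = 5804/100 = 58.04; the t ≤ 66 branch applies.
B = 138.5·ln(58.04 − 10) − 305.0 = 138.5·ln 48.04 − 305.0 = 138.5·3.8720 − 305.0 = 231.277.
Rounded: 231; in hex, 0xE7.

0xE7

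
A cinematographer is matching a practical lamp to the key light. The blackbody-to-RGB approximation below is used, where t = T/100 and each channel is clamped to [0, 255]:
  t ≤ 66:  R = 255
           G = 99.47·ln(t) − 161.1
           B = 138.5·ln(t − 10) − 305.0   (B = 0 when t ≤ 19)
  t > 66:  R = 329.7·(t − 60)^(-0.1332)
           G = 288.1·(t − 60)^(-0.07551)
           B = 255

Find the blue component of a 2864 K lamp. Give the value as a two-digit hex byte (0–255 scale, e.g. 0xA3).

0x64

t = 2864/100 = 28.64; the t ≤ 66 branch applies.
B = 138.5·ln(28.64 − 10) − 305.0 = 138.5·ln 18.64 − 305.0 = 138.5·2.9253 − 305.0 = 100.155.
Rounded: 100; in hex, 0x64.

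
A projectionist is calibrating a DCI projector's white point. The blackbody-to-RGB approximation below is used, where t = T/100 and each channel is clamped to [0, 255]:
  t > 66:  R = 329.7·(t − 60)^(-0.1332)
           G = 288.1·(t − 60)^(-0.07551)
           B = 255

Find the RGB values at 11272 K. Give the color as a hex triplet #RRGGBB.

t = 11272/100 = 112.72; the t > 66 branch applies.
R = 329.7·(112.72 − 60)^(-0.1332) = 329.7·52.72^(-0.1332) = 329.7·0.58970 = 194.425.
G = 288.1·(112.72 − 60)^(-0.07551) = 288.1·52.72^(-0.07551) = 288.1·0.74127 = 213.559.
B = 255 by definition for t > 66.
Rounded: (194, 214, 255).
In hex: #C2D6FF.

#C2D6FF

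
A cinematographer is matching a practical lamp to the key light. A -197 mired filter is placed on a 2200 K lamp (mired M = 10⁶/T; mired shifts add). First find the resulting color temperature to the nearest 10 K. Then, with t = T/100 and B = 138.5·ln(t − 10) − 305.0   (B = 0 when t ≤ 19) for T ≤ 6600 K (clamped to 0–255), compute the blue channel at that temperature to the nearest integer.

M_in = 10⁶/2200 = 454.55; M_out = 454.55 + (-197) = 257.55.
T_out = 10⁶/257.55 = 3882.8 K → 3880 K; t = 38.8.
B = 138.5·ln(38.8 − 10) − 305.0 = 138.5·ln 28.8 − 305.0 = 138.5·3.3604 − 305.0 = 160.412.
Rounded: 160.

160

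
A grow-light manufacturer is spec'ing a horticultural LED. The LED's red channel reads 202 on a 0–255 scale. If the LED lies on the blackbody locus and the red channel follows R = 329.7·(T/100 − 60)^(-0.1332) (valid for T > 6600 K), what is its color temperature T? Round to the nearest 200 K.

10000 K

(t − 60)^(-0.1332) = 202/329.7 = 0.61268.
t − 60 = 0.61268^(1/-0.1332) = 0.61268^(-7.508) = 39.569, so t = 99.569.
T = 100·t = 9957 K → 10000 K to the nearest 200 K.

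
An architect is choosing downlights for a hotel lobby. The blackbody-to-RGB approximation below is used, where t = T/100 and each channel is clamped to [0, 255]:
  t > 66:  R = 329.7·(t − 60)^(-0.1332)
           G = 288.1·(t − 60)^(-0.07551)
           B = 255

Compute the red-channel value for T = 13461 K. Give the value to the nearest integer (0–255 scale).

t = 13461/100 = 134.61; the t > 66 branch applies.
R = 329.7·(134.61 − 60)^(-0.1332) = 329.7·74.61^(-0.1332) = 329.7·0.56305 = 185.636.
Rounded: 186.

186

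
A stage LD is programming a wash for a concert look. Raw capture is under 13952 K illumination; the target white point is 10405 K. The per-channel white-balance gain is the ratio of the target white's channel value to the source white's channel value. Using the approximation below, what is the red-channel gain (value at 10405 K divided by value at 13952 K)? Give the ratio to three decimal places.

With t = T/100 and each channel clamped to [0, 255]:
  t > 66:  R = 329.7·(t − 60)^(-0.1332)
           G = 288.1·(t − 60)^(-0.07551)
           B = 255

At 13952 K (t = 139.52):
  R = 329.7·(139.52 − 60)^(-0.1332) = 329.7·79.52^(-0.1332) = 329.7·0.55829 = 184.067.
At 10405 K (t = 104.05):
  R = 329.7·(104.05 − 60)^(-0.1332) = 329.7·44.05^(-0.1332) = 329.7·0.60399 = 199.134.
Gain = 199.134 / 184.067 = 1.0819 → 1.082.

1.082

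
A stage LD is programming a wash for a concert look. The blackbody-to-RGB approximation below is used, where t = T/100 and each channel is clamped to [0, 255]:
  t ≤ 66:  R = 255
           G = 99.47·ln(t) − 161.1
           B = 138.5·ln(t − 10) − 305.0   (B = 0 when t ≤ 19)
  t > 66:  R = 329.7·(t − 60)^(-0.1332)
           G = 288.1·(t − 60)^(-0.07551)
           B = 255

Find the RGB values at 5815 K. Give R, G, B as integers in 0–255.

R=255, G=243, B=232

t = 5815/100 = 58.15; the t ≤ 66 branch applies.
R = 255 by definition for t ≤ 66.
G = 99.47·ln 58.15 − 161.1 = 99.47·4.0630 − 161.1 = 243.049.
B = 138.5·ln(58.15 − 10) − 305.0 = 138.5·ln 48.15 − 305.0 = 138.5·3.8743 − 305.0 = 231.593.
Rounded: (255, 243, 232).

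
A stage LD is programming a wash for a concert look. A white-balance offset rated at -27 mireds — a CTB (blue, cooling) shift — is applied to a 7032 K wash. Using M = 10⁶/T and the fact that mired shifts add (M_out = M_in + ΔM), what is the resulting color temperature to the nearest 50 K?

8700 K

M_in = 10⁶/7032 = 142.21 mireds.
M_out = 142.21 + (-27) = 115.21 mireds.
T_out = 10⁶/115.21 = 8680.0 K → 8700 K.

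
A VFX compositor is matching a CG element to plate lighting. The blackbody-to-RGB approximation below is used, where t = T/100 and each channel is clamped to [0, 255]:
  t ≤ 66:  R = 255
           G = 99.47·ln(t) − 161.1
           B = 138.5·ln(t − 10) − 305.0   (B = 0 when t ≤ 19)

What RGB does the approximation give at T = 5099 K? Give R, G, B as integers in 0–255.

R=255, G=230, B=209

t = 5099/100 = 50.99; the t ≤ 66 branch applies.
R = 255 by definition for t ≤ 66.
G = 99.47·ln 50.99 − 161.1 = 99.47·3.9316 − 161.1 = 229.979.
B = 138.5·ln(50.99 − 10) − 305.0 = 138.5·ln 40.99 − 305.0 = 138.5·3.7133 − 305.0 = 209.296.
Rounded: (255, 230, 209).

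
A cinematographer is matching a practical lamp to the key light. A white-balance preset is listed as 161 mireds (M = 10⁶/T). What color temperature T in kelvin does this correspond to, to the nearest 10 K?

T = 10⁶ / 161 = 6211.18 K → 6210 K.

6210 K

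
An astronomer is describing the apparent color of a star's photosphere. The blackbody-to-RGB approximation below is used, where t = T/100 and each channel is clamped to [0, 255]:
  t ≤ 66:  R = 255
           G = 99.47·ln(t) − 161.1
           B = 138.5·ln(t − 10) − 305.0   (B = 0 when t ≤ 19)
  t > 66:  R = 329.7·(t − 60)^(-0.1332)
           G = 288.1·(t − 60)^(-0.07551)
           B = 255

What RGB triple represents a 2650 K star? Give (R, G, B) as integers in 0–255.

(255, 165, 83)

t = 2650/100 = 26.5; the t ≤ 66 branch applies.
R = 255 by definition for t ≤ 66.
G = 99.47·ln 26.5 − 161.1 = 99.47·3.2771 − 161.1 = 164.878.
B = 138.5·ln(26.5 − 10) − 305.0 = 138.5·ln 16.5 − 305.0 = 138.5·2.8034 − 305.0 = 83.265.
Rounded: (255, 165, 83).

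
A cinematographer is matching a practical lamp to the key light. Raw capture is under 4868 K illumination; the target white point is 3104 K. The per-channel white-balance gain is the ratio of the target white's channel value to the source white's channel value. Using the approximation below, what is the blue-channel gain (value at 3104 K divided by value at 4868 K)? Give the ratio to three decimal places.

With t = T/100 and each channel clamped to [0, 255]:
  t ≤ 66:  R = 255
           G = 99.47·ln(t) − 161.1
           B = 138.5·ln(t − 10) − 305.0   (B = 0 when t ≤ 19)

0.581

At 4868 K (t = 48.68):
  B = 138.5·ln(48.68 − 10) − 305.0 = 138.5·ln 38.68 − 305.0 = 138.5·3.6553 − 305.0 = 201.262.
At 3104 K (t = 31.04):
  B = 138.5·ln(31.04 − 10) − 305.0 = 138.5·ln 21.04 − 305.0 = 138.5·3.0464 − 305.0 = 116.930.
Gain = 116.930 / 201.262 = 0.5810 → 0.581.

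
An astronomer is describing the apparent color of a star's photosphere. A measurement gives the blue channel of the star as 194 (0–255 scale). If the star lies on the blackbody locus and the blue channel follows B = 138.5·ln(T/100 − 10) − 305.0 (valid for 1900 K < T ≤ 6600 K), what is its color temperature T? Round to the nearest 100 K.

ln(t − 10) = (194 + 305.0) / 138.5 = 3.6029.
t − 10 = e^3.6029 = 36.704, so t = 46.704.
T = 100·t = 4670 K → 4700 K to the nearest 100 K.

4700 K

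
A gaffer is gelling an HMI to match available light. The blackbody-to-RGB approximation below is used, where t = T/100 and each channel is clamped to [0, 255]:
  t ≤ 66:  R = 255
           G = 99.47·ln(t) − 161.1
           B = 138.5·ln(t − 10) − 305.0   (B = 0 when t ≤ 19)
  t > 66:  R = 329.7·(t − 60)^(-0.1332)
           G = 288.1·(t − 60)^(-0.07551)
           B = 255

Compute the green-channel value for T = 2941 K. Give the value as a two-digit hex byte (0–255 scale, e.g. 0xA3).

0xAF

t = 2941/100 = 29.41; the t ≤ 66 branch applies.
G = 99.47·ln 29.41 − 161.1 = 99.47·3.3813 − 161.1 = 175.241.
Rounded: 175; in hex, 0xAF.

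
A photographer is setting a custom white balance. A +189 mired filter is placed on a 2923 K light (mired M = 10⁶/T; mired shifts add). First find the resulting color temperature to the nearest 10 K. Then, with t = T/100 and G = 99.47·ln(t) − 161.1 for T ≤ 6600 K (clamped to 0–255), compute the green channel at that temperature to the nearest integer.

131

M_in = 10⁶/2923 = 342.11; M_out = 342.11 + (+189) = 531.11.
T_out = 10⁶/531.11 = 1882.8 K → 1880 K; t = 18.8.
G = 99.47·ln 18.8 − 161.1 = 99.47·2.9339 − 161.1 = 130.731.
Rounded: 131.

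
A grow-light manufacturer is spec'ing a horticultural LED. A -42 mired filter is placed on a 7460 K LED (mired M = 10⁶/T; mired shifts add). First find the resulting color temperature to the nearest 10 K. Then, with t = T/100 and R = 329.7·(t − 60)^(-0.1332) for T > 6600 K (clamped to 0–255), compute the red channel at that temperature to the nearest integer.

197

M_in = 10⁶/7460 = 134.05; M_out = 134.05 + (-42) = 92.05.
T_out = 10⁶/92.05 = 10863.9 K → 10860 K; t = 108.6.
R = 329.7·(108.6 − 60)^(-0.1332) = 329.7·48.6^(-0.1332) = 329.7·0.59613 = 196.544.
Rounded: 197.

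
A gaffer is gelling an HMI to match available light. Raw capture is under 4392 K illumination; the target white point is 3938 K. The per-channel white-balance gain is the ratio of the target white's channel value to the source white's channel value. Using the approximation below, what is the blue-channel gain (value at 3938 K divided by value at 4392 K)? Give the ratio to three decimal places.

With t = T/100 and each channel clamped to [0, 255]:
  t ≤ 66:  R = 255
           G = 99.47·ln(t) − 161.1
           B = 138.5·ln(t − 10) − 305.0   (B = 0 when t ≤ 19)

At 4392 K (t = 43.92):
  B = 138.5·ln(43.92 − 10) − 305.0 = 138.5·ln 33.92 − 305.0 = 138.5·3.5240 − 305.0 = 183.075.
At 3938 K (t = 39.38):
  B = 138.5·ln(39.38 − 10) − 305.0 = 138.5·ln 29.38 − 305.0 = 138.5·3.3803 − 305.0 = 163.174.
Gain = 163.174 / 183.075 = 0.8913 → 0.891.

0.891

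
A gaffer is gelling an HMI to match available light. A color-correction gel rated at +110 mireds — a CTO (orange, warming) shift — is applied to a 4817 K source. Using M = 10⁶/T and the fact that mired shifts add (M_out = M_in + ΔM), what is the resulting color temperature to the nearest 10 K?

3150 K

M_in = 10⁶/4817 = 207.60 mireds.
M_out = 207.60 + (+110) = 317.60 mireds.
T_out = 10⁶/317.60 = 3148.6 K → 3150 K.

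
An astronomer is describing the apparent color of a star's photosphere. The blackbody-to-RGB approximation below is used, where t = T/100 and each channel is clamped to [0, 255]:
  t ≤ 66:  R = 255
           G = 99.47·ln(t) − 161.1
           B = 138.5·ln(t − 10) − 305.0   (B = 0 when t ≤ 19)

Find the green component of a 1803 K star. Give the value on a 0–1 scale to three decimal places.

t = 1803/100 = 18.03; the t ≤ 66 branch applies.
G = 99.47·ln 18.03 − 161.1 = 99.47·2.8920 − 161.1 = 126.571.
On a 0–1 scale: 126.571/255 = 0.4964 → 0.496.

0.496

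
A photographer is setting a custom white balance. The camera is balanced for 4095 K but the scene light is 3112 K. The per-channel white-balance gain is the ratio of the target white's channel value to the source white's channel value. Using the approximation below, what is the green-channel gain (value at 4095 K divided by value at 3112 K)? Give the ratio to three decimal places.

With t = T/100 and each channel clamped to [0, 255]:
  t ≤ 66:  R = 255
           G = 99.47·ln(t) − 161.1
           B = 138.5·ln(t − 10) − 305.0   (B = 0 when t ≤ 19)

At 3112 K (t = 31.12):
  G = 99.47·ln 31.12 − 161.1 = 99.47·3.4379 − 161.1 = 180.863.
At 4095 K (t = 40.95):
  G = 99.47·ln 40.95 − 161.1 = 99.47·3.7124 − 161.1 = 208.168.
Gain = 208.168 / 180.863 = 1.1510 → 1.151.

1.151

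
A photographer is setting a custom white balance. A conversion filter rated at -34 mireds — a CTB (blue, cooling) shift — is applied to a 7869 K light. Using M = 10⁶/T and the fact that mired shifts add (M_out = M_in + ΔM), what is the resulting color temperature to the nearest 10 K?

10740 K

M_in = 10⁶/7869 = 127.08 mireds.
M_out = 127.08 + (-34) = 93.08 mireds.
T_out = 10⁶/93.08 = 10743.3 K → 10740 K.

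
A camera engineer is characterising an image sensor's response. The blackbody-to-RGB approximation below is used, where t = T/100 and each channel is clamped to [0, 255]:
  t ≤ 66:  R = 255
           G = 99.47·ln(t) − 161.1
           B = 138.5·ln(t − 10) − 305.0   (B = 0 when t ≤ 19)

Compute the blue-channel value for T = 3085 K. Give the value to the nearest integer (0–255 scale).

t = 3085/100 = 30.85; the t ≤ 66 branch applies.
B = 138.5·ln(30.85 − 10) − 305.0 = 138.5·ln 20.85 − 305.0 = 138.5·3.0374 − 305.0 = 115.674.
Rounded: 116.

116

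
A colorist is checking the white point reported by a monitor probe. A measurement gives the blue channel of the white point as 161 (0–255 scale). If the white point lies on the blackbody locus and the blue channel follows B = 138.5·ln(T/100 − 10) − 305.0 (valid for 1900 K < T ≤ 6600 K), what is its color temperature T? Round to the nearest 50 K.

3900 K

ln(t − 10) = (161 + 305.0) / 138.5 = 3.3646.
t − 10 = e^3.3646 = 28.923, so t = 38.923.
T = 100·t = 3892 K → 3900 K to the nearest 50 K.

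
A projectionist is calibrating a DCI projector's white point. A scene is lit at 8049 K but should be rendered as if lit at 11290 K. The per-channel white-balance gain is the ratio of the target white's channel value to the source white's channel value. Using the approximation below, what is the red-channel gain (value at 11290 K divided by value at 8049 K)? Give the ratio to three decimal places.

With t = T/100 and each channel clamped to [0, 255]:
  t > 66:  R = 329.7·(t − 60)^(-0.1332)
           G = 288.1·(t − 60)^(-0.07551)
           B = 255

At 8049 K (t = 80.49):
  R = 329.7·(80.49 − 60)^(-0.1332) = 329.7·20.49^(-0.1332) = 329.7·0.66881 = 220.507.
At 11290 K (t = 112.9):
  R = 329.7·(112.9 − 60)^(-0.1332) = 329.7·52.9^(-0.1332) = 329.7·0.58943 = 194.337.
Gain = 194.337 / 220.507 = 0.8813 → 0.881.

0.881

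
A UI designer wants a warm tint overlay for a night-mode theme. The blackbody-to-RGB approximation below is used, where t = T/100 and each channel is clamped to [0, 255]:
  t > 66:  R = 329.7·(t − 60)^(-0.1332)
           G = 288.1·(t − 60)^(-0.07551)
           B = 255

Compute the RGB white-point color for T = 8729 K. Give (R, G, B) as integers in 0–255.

t = 8729/100 = 87.29; the t > 66 branch applies.
R = 329.7·(87.29 − 60)^(-0.1332) = 329.7·27.29^(-0.1332) = 329.7·0.64376 = 212.248.
G = 288.1·(87.29 − 60)^(-0.07551) = 288.1·27.29^(-0.07551) = 288.1·0.77905 = 224.445.
B = 255 by definition for t > 66.
Rounded: (212, 224, 255).

(212, 224, 255)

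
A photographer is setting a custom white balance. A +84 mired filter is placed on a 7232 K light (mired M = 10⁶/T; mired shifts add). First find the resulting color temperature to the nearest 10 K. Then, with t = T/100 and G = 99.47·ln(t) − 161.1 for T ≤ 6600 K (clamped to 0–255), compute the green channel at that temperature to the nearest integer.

218

M_in = 10⁶/7232 = 138.27; M_out = 138.27 + (+84) = 222.27.
T_out = 10⁶/222.27 = 4498.9 K → 4500 K; t = 45.
G = 99.47·ln 45 − 161.1 = 99.47·3.8067 − 161.1 = 217.549.
Rounded: 218.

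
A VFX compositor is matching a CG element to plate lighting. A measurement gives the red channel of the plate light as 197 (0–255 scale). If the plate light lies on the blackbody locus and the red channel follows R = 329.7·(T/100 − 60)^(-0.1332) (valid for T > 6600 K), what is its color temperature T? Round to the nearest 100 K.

10800 K

(t − 60)^(-0.1332) = 197/329.7 = 0.59751.
t − 60 = 0.59751^(1/-0.1332) = 0.59751^(-7.508) = 47.761, so t = 107.761.
T = 100·t = 10776 K → 10800 K to the nearest 100 K.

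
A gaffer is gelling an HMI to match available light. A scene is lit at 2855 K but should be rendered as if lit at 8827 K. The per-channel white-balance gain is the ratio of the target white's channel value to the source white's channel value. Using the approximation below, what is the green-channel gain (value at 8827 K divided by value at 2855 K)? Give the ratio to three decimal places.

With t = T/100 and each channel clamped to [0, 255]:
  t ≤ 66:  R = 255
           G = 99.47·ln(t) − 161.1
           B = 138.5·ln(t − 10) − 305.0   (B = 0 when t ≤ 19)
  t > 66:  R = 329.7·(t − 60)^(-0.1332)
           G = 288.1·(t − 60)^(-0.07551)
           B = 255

At 2855 K (t = 28.55):
  G = 99.47·ln 28.55 − 161.1 = 99.47·3.3517 − 161.1 = 172.289.
At 8827 K (t = 88.27):
  G = 288.1·(88.27 − 60)^(-0.07551) = 288.1·28.27^(-0.07551) = 288.1·0.77698 = 223.848.
Gain = 223.848 / 172.289 = 1.2993 → 1.299.

1.299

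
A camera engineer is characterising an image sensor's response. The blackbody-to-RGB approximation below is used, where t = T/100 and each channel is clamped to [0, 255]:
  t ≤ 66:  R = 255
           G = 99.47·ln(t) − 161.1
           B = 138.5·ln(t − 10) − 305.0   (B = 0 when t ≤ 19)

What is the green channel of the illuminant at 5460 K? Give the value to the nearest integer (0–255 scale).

t = 5460/100 = 54.6; the t ≤ 66 branch applies.
G = 99.47·ln 54.6 − 161.1 = 99.47·4.0000 − 161.1 = 236.783.
Rounded: 237.

237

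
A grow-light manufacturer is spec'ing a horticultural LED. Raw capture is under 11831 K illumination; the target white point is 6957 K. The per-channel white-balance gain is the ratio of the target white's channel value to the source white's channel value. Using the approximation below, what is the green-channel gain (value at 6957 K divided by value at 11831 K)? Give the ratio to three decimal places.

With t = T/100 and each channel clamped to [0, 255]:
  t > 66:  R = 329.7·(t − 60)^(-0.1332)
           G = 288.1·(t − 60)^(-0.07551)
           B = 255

1.146

At 11831 K (t = 118.31):
  G = 288.1·(118.31 − 60)^(-0.07551) = 288.1·58.31^(-0.07551) = 288.1·0.73565 = 211.940.
At 6957 K (t = 69.57):
  G = 288.1·(69.57 − 60)^(-0.07551) = 288.1·9.57^(-0.07551) = 288.1·0.84320 = 242.926.
Gain = 242.926 / 211.940 = 1.1462 → 1.146.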